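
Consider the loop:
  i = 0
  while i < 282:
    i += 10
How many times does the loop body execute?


Starting at i = 0, each iteration adds 10.
Iterations until i >= 282:
  Iteration 1: i = 0 -> i = 10
  Iteration 2: i = 10 -> i = 20
  Iteration 3: i = 20 -> i = 30
  Iteration 4: i = 30 -> i = 40
  Iteration 5: i = 40 -> i = 50
  Iteration 6: i = 50 -> i = 60
  Iteration 7: i = 60 -> i = 70
  Iteration 8: i = 70 -> i = 80
  ... continuing ...
Total iterations = ceil(282/10) = 29


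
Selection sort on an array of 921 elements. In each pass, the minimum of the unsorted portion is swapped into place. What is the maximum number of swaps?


Selection sort performs one swap per pass:
  Pass 1: find min in positions 0 to 920, swap with position 0
  Pass 2: find min in positions 1 to 920, swap with position 1
  Pass 3: find min in positions 2 to 920, swap with position 2
  Pass 4: find min in positions 3 to 920, swap with position 3
  Pass 5: find min in positions 4 to 920, swap with position 4
  ... (915 more passes)
Total passes (and swaps) = n - 1 = 921 - 1 = 920


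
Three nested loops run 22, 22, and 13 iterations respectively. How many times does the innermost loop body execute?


Loop 1 (outermost): 22 iterations
Loop 2 (middle): 22 iterations per outer
Loop 3 (innermost): 13 iterations per middle
Total = 22 * 22 * 13 = 6292


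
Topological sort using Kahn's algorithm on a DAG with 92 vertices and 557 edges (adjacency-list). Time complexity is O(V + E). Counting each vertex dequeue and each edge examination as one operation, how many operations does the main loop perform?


Kahn's algorithm:
  1. Compute in-degrees: O(V + E)
  2. Process queue: each vertex dequeued once (O(V))
     each edge examined once (O(E))
Total = V + E = 92 + 557 = 649


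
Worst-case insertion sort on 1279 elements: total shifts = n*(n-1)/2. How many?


Sum of shifts = 1 + 2 + 3 + ... + 1278
= 1279 * 1278 / 2
= 1634562 / 2
= 817281


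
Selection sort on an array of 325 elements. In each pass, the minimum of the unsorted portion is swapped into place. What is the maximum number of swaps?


Selection sort performs one swap per pass:
  Pass 1: find min in positions 0 to 324, swap with position 0
  Pass 2: find min in positions 1 to 324, swap with position 1
  Pass 3: find min in positions 2 to 324, swap with position 2
  Pass 4: find min in positions 3 to 324, swap with position 3
  Pass 5: find min in positions 4 to 324, swap with position 4
  ... (319 more passes)
Total passes (and swaps) = n - 1 = 325 - 1 = 324


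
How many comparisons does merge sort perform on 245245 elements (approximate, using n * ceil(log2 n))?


Recursion depth: ceil(log2(245245)) = 18
Each recursion level merges n = 245245 elements
Total = 245245 * 18 = 4414410


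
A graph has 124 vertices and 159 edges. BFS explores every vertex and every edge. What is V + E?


A full BFS traversal dequeues each vertex once and examines each edge once.
Vertex visits: 124
Edge visits: 159
V + E = 124 + 159 = 283


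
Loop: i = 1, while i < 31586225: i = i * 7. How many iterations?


i multiplies by 7 each step:
i = 1 -> 7 -> 49 -> 343 -> 2401 -> 16807 -> 117649 -> 823543 -> 5764801 -> 40353607 (stop)
Iterations = ceil(log_7(31586225)) = 9


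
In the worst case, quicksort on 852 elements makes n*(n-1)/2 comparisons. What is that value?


Sum of comparisons per partition:
851 + 850 + ... + 1 + 0
= 852 * (852 - 1) / 2
= 852 * 851 / 2
= 362526


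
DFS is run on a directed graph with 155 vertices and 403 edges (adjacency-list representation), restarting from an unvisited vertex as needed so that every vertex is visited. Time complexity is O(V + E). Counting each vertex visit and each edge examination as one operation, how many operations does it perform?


A full DFS traversal processes each vertex exactly once (push/pop on stack).
Each directed edge is examined once.
V = 155, E = 403
V + E = 558


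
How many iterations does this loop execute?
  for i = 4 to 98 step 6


The loop variable i takes values starting at 4 and increments by 6 each iteration.
Sequence: i = 4, 10, 16, 22, 28, 34, 40, 46, 52, ...
The upper bound 98 is inclusive, so the count is floor((last - first) / step) + 1:
floor((98 - 4) / 6) + 1 = floor(94/6) + 1 = 15 + 1 = 16


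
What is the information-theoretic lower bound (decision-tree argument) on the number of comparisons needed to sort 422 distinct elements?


A binary decision tree of height h has at most 2^h leaves and needs at least n! of them, so h >= ceil(log2(n!)).
422! is far too large to multiply out, so use Stirling's series:
  ln(n!) ~ n ln n - n + (1/2) ln(2 pi n) + 1/(12n)  (error below 1/(360 n^3), negligible here)
  ln(422) = 6.0450053
  n ln n = 422 * 6.0450053 = 2550.9922
  (1/2) ln(2 pi * 422) = (1/2) ln(2651.5042) = 3.9414
  1/(12*422) = 0.0002
  ln(422!) ~ 2550.9922 - 422 + 3.9414 + 0.0002 = 2132.9338
Convert to base 2: log2(422!) = 2132.9338 / ln 2 = 2132.9338 / 0.69314718 = 3077.1730
ceil(3077.1730) = 3078


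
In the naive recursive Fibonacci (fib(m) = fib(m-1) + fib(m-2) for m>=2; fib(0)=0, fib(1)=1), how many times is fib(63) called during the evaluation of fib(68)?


Let N(m) = number of times fib(m) is called while evaluating fib(68).
N(68) = 1 (the initial call).
N(67) = 1 (only fib(68) calls it).
For 1 <= m <= 66: fib(m) is called by fib(m+1) and fib(m+2), so
  N(m) = N(m+1) + N(m+2).
fib(0) is called only by fib(2), so N(0) = N(2).
Walk down from m=68:
  N(68)=1, N(67)=1, N(66)=2, N(65)=3, N(64)=5, N(63)=8
N(63) = 8


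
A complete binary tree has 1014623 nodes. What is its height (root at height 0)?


In a complete binary tree, level k holds nodes 2^k .. 2^(k+1)-1 (1-indexed).
Height = floor(log2(n)) = floor(log2(1014623)) = 19
Check: 2^19 = 524288 <= 1014623 < 1048576 = 2^20


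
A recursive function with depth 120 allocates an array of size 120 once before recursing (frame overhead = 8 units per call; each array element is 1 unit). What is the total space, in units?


Array allocation: 120 units (allocated once)
Stack frames: 120 deep * 8 per frame = 960 units
Total = 120 + 960 = 1080


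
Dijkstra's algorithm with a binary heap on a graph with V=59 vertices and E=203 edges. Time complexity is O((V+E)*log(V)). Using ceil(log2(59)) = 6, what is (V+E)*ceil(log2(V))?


Dijkstra with a binary heap: each vertex is extracted once, each edge may relax once.
Each heap operation costs O(log V).
V + E = 59 + 203 = 262
ceil(log2(59)) = 6 (since 2^5 = 32 < 59 <= 64 = 2^6)
Total heap work = (V+E) * ceil(log2(V)) = 262 * 6 = 1572


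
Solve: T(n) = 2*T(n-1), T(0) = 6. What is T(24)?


Unrolling:
T(24) = 2*T(23) = 2^2*T(22) = ... = 2^24*T(0)
= 2^24 * 6
= 16777216 * 6 = 100663296


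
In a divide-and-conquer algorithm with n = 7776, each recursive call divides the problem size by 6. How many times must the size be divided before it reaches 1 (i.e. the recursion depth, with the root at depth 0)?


Number of divisions = log_6(7776)
Sizes: 7776 -> 1296 -> 216 -> 36 -> 6 -> 1 (5 divisions)
Recursion depth = 5


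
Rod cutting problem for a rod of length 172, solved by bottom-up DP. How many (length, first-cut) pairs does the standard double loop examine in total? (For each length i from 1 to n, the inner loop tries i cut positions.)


For each subproblem length i = 1..172, the inner loop considers i possible first cuts.
Total = 1 + 2 + ... + 172
= 172*(172+1)/2
= 172*173/2 = 14878


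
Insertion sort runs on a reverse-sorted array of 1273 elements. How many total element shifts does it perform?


Sum of shifts = 1 + 2 + 3 + ... + 1272
= 1273 * 1272 / 2
= 1619256 / 2
= 809628


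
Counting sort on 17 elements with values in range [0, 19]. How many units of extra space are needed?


Output array size: 17 (to store sorted result)
Count array size: 20 (one slot per possible value, range 0 to 19)
Total extra space = 17 + 20 = 37


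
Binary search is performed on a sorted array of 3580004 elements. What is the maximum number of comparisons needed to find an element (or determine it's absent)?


Binary search halves the search space each comparison:
  Step 1: search space = 3580004 -> 1790002
  Step 2: search space = 1790002 -> 895001
  Step 3: search space = 895001 -> 447500
  Step 4: search space = 447500 -> 223750
  Step 5: search space = 223750 -> 111875
  Step 6: search space = 111875 -> 55937
  Step 7: search space = 55937 -> 27968
  Step 8: search space = 27968 -> 13984
  Step 9: search space = 13984 -> 6992
  Step 10: search space = 6992 -> 3496
  Step 11: search space = 3496 -> 1748
  Step 12: search space = 1748 -> 874
  Step 13: search space = 874 -> 437
  Step 14: search space = 437 -> 218
  Step 15: search space = 218 -> 109
  Step 16: search space = 109 -> 54
  Step 17: search space = 54 -> 27
  Step 18: search space = 27 -> 13
  Step 19: search space = 13 -> 6
  Step 20: search space = 6 -> 3
  Step 21: search space = 3 -> 1
  Step 22: search space = 1 (final check)
Maximum comparisons = floor(log2(3580004)) + 1 = 21 + 1 = 22


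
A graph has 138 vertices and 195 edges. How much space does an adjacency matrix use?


Adjacency matrix: V x V grid of entries
Space = V^2 = 138^2 = 138 * 138 = 19044


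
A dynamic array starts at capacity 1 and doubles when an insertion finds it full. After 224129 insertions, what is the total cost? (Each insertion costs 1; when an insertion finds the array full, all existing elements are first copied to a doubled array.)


Insertion cost: 224129 (one per element)
Resizes occur just before inserting elements 2, 3, 5, 9, ...
Elements copied at each resize: 1 + 2 + 4 + 8 + 16 + 32 + 64 + 128 + 256 + 512 + 1024 + 2048 + 4096 + 8192 + 16384 + 32768 + 65536 + 131072
Sum of copies = 262143 (geometric series: 2^k - 1)
Total = 224129 + 262143 = 486272


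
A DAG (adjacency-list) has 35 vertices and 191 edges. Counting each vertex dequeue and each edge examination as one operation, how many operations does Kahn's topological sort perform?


V = 35 (vertex processing)
E = 191 (edge processing)
V + E = 35 + 191 = 226


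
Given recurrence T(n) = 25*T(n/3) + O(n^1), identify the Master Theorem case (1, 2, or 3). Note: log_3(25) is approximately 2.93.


Master Theorem parameters: a=25, b=3, c=1
log_b(a) = 2.93
Compare b^c with a: 3^1 = 3 < 25, so c < log_b(a).
Comparing c=1 vs log_b(a)=2.93:
1 < 2.93 => Case 1
Result: T(n) = O(n^(log_3 25)) ~ O(n^2.93)
Master Theorem case = 1


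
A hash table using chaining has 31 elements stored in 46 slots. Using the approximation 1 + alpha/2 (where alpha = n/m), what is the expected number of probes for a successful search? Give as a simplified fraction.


Load factor alpha = n/m = 31/46
Expected probes = 1 + alpha/2 = 1 + 31/(2*46)
= 1 + 31/92
= 92/92 + 31/92
= 123/92


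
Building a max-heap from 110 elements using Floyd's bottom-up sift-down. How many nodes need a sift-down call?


In a heap of 110 elements (0-indexed array):
  Last element index: 109
  Parent of last element: floor((109 - 1) / 2) = 54
  Internal nodes: indices 0 to 54
  Count = floor(110/2) = 55


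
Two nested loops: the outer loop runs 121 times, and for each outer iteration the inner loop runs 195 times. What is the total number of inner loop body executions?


Outer loop: 121 iterations
Inner loop: 195 iterations per outer iteration
Total = 121 * 195 = 23595


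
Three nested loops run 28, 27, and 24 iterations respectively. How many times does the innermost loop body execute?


Loop 1 (outermost): 28 iterations
Loop 2 (middle): 27 iterations per outer
Loop 3 (innermost): 24 iterations per middle
Total = 28 * 27 * 24 = 18144


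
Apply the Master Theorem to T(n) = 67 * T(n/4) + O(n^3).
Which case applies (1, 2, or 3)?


The Master Theorem: T(n) = a*T(n/b) + O(n^c)
  a = 67, b = 4, c = 3
log_b(a) = log_4(67) ~ 3.033
Compare b^c with a: 4^3 = 64 < 67, so c < log_b(a).
Since c < log_b(a), Case 1 applies.
T(n) = O(n^(log_4 67)) ~ O(n^3.033)
Master Theorem case = 1


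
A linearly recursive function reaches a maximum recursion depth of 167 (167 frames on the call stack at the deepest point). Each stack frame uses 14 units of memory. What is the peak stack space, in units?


Maximum recursion depth = 167 frames
Memory per frame = 14 units
Total stack space = depth * frame_size
= 167 * 14 = 2338


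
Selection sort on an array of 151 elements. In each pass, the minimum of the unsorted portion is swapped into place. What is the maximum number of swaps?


Selection sort performs one swap per pass:
  Pass 1: find min in positions 0 to 150, swap with position 0
  Pass 2: find min in positions 1 to 150, swap with position 1
  Pass 3: find min in positions 2 to 150, swap with position 2
  Pass 4: find min in positions 3 to 150, swap with position 3
  Pass 5: find min in positions 4 to 150, swap with position 4
  ... (145 more passes)
Total passes (and swaps) = n - 1 = 151 - 1 = 150


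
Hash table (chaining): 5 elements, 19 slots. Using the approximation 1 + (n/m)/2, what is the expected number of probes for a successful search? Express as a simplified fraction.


Computing expected probes:
alpha = 5/19
= 1 + alpha/2
= 1 + 5/(2*19)
= (2*19 + 5) / (2*19)
= 43/38


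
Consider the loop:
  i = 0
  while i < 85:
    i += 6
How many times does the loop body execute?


Starting at i = 0, each iteration adds 6.
Iterations until i >= 85:
  Iteration 1: i = 0 -> i = 6
  Iteration 2: i = 6 -> i = 12
  Iteration 3: i = 12 -> i = 18
  Iteration 4: i = 18 -> i = 24
  Iteration 5: i = 24 -> i = 30
  Iteration 6: i = 30 -> i = 36
  Iteration 7: i = 36 -> i = 42
  Iteration 8: i = 42 -> i = 48
  ... continuing ...
Total iterations = ceil(85/6) = 15


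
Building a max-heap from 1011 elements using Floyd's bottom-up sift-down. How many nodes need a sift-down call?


In a heap of 1011 elements (0-indexed array):
  Last element index: 1010
  Parent of last element: floor((1010 - 1) / 2) = 504
  Internal nodes: indices 0 to 504
  Count = floor(1011/2) = 505


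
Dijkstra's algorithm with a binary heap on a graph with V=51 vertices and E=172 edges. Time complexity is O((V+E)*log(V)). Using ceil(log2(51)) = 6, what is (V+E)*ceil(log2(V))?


Dijkstra with a binary heap: each vertex is extracted once, each edge may relax once.
Each heap operation costs O(log V).
V + E = 51 + 172 = 223
ceil(log2(51)) = 6 (since 2^5 = 32 < 51 <= 64 = 2^6)
Total heap work = (V+E) * ceil(log2(V)) = 223 * 6 = 1338


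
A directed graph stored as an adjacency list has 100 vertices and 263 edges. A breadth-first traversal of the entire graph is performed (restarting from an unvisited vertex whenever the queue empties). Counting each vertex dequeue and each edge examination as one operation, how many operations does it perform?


A full BFS traversal dequeues each vertex once and examines each edge once.
Vertex visits: 100
Edge visits: 263
V + E = 100 + 263 = 363


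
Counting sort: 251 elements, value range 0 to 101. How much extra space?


n = 251 (output array)
k = 102 (count array for 102 distinct values)
Extra space = 251 + 102 = 353


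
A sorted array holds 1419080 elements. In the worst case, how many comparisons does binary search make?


Halving sequence: 1419080 -> 709540 -> 354770 -> 177385 -> 88692 -> 44346 -> 22173 -> 11086 -> 5543 -> 2771 -> 1385 -> 692 -> 346 -> 173 -> 86 -> 43 -> 21 -> 10 -> 5 -> 2 -> 1
Number of halvings = 20
Max comparisons = 20 + 1 = 21


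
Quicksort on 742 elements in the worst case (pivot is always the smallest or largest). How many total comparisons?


In the worst case, each partition step picks the worst pivot:
  Partition 1: 741 comparisons (n-1 elements to compare)
  Partition 2: 740 comparisons
  Partition 3: 739 comparisons
  Partition 4: 738 comparisons
  Partition 5: 737 comparisons
  ...
  Last partition: 0 comparisons
Total = (n-1) + (n-2) + ... + 1 + 0 = n*(n-1)/2
= 742*741/2 = 274911


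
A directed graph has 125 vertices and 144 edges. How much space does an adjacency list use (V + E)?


Adjacency list: one list head per vertex + one entry per edge
Vertex heads: 125
Edge entries: 144
Total = 125 + 144 = 269


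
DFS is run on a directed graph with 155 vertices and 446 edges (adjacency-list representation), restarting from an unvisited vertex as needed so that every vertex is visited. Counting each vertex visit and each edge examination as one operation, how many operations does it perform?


A full DFS traversal processes each vertex exactly once (push/pop on stack).
Each directed edge is examined once.
V = 155, E = 446
V + E = 601


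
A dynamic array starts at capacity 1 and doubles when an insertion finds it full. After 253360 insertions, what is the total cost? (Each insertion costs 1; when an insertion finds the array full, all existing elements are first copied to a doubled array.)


Insertion cost: 253360 (one per element)
Resizes occur just before inserting elements 2, 3, 5, 9, ...
Elements copied at each resize: 1 + 2 + 4 + 8 + 16 + 32 + 64 + 128 + 256 + 512 + 1024 + 2048 + 4096 + 8192 + 16384 + 32768 + 65536 + 131072
Sum of copies = 262143 (geometric series: 2^k - 1)
Total = 253360 + 262143 = 515503


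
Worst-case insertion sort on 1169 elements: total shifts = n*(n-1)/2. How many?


Sum of shifts = 1 + 2 + 3 + ... + 1168
= 1169 * 1168 / 2
= 1365392 / 2
= 682696


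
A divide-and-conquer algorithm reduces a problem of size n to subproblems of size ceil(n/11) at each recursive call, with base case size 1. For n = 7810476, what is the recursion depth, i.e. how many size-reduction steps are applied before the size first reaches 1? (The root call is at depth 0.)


Each step divides the size by 11 (rounding up); after k steps the size is ceil(n/11^k), which equals 1 exactly when 11^k >= n.
So the depth is the smallest k with 11^k >= 7810476, i.e. ceil(log_11(7810476)).
11^6 = 1771561 < 7810476 <= 19487171 = 11^7
Recursion depth = 7


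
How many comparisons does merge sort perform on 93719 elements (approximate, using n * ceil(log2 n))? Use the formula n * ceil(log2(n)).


Recursion depth: ceil(log2(93719)) = 17
Each recursion level merges n = 93719 elements
Total = 93719 * 17 = 1593223


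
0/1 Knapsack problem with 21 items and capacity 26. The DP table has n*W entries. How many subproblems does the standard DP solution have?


The DP table is indexed by (item, capacity).
Rows: 21 items
Columns: 26 capacity values (1 to W)
Total subproblems = 21 * 26 = 546


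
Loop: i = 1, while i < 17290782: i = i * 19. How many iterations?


i multiplies by 19 each step:
i = 1 -> 19 -> 361 -> 6859 -> 130321 -> 2476099 -> 47045881 (stop)
Iterations = ceil(log_19(17290782)) = 6


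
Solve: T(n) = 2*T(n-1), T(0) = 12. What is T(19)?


Unrolling:
T(19) = 2*T(18) = 2^2*T(17) = ... = 2^19*T(0)
= 2^19 * 12
= 524288 * 12 = 6291456


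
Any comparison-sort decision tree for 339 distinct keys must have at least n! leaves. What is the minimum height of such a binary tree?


A binary decision tree of height h has at most 2^h leaves and needs at least n! of them, so h >= ceil(log2(n!)).
339! is far too large to multiply out, so use Stirling's series:
  ln(n!) ~ n ln n - n + (1/2) ln(2 pi n) + 1/(12n)  (error below 1/(360 n^3), negligible here)
  ln(339) = 5.8260001
  n ln n = 339 * 5.8260001 = 1975.0140
  (1/2) ln(2 pi * 339) = (1/2) ln(2129.9998) = 3.8319
  1/(12*339) = 0.0002
  ln(339!) ~ 1975.0140 - 339 + 3.8319 + 0.0002 = 1639.8461
Convert to base 2: log2(339!) = 1639.8461 / ln 2 = 1639.8461 / 0.69314718 = 2365.7978
ceil(2365.7978) = 2366


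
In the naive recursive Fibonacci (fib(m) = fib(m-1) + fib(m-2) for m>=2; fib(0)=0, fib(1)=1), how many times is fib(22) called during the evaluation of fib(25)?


Let N(m) = number of times fib(m) is called while evaluating fib(25).
N(25) = 1 (the initial call).
N(24) = 1 (only fib(25) calls it).
For 1 <= m <= 23: fib(m) is called by fib(m+1) and fib(m+2), so
  N(m) = N(m+1) + N(m+2).
fib(0) is called only by fib(2), so N(0) = N(2).
Walk down from m=25:
  N(25)=1, N(24)=1, N(23)=2, N(22)=3
N(22) = 3


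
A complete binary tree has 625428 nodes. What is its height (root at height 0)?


In a complete binary tree, level k holds nodes 2^k .. 2^(k+1)-1 (1-indexed).
Height = floor(log2(n)) = floor(log2(625428)) = 19
Check: 2^19 = 524288 <= 625428 < 1048576 = 2^20


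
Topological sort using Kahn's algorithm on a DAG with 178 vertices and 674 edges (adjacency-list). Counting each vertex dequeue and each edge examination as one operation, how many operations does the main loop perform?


Kahn's algorithm:
  1. Compute in-degrees: O(V + E)
  2. Process queue: each vertex dequeued once (O(V))
     each edge examined once (O(E))
Total = V + E = 178 + 674 = 852


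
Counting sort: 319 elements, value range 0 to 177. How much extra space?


n = 319 (output array)
k = 178 (count array for 178 distinct values)
Extra space = 319 + 178 = 497


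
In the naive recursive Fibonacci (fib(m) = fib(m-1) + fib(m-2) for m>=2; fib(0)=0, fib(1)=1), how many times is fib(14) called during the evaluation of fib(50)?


Let N(m) = number of times fib(m) is called while evaluating fib(50).
N(50) = 1 (the initial call).
N(49) = 1 (only fib(50) calls it).
For 1 <= m <= 48: fib(m) is called by fib(m+1) and fib(m+2), so
  N(m) = N(m+1) + N(m+2).
fib(0) is called only by fib(2), so N(0) = N(2).
Walk down from m=50:
  N(50)=1, N(49)=1, N(48)=2, N(47)=3, N(46)=5, N(45)=8, N(44)=13, N(43)=21, N(42)=34, N(41)=55, N(40)=89, N(39)=144, N(38)=233, N(37)=377, N(36)=610, N(35)=987, N(34)=1597, N(33)=2584, N(32)=4181, N(31)=6765, N(30)=10946, N(29)=17711, N(28)=28657, N(27)=46368, N(26)=75025, N(25)=121393, N(24)=196418, N(23)=317811, N(22)=514229, N(21)=832040, N(20)=1346269, N(19)=2178309, N(18)=3524578, N(17)=5702887, N(16)=9227465, N(15)=14930352, N(14)=24157817
N(14) = 24157817


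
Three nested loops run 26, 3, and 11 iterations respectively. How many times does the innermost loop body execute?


Loop 1 (outermost): 26 iterations
Loop 2 (middle): 3 iterations per outer
Loop 3 (innermost): 11 iterations per middle
Total = 26 * 3 * 11 = 858


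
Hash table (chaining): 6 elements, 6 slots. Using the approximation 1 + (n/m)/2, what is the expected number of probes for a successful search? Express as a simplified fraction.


Computing expected probes:
alpha = 6/6
= 1 + alpha/2
= 1 + 6/(2*6)
= (2*6 + 6) / (2*6)
= 18/12 = 3/2


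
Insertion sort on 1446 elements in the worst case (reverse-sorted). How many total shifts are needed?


In the worst case (reverse-sorted), each element shifts past all previous:
  Element 1: 1 shifts
  Element 2: 2 shifts
  Element 3: 3 shifts
  Element 4: 4 shifts
  Element 5: 5 shifts
  ...
  Element 1445: 1445 shifts
Total = 1 + 2 + ... + 1445
= 1446*(1446-1)/2 = 1044735


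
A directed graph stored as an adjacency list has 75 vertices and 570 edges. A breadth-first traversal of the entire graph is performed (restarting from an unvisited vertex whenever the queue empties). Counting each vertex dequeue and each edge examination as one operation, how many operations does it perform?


A full BFS traversal dequeues each vertex once and examines each edge once.
Vertex visits: 75
Edge visits: 570
V + E = 75 + 570 = 645


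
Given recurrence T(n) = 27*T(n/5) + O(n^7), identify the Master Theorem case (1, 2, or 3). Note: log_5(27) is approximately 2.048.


Master Theorem parameters: a=27, b=5, c=7
log_b(a) = 2.048
Compare b^c with a: 5^7 = 78125 > 27, so c > log_b(a).
Comparing c=7 vs log_b(a)=2.048:
7 > 2.048 => Case 3
Result: T(n) = O(n^7)
Master Theorem case = 3


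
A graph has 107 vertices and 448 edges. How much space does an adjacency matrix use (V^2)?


Adjacency matrix: V x V grid of entries
Space = V^2 = 107^2 = 107 * 107 = 11449


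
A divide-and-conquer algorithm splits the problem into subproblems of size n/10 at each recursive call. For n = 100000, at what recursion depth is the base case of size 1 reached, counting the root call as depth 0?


At each depth, the problem size is divided by 10:
  Depth 0: problem size = 100000
  Depth 1: problem size = 10000
  Depth 2: problem size = 1000
  Depth 3: problem size = 100
  Depth 4: problem size = 10
  Depth 5: problem size = 1 (base case)
The base case is reached at depth log_10(100000) = 5 (the tree has 6 levels counting depth 0, but the depth asked for is 5).
Recursion depth = 5


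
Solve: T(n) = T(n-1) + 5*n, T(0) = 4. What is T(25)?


Expanding the recurrence:
T(25) = T(24) + 5*25
       = T(23) + 5*24 + 5*25
       ...
       = T(0) + 5*(1 + 2 + ... + 25)
       = 4 + 5 * 25*26/2
       = 4 + 5 * 325
       = 4 + 1625 = 1629


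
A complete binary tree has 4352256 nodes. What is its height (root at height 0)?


In a complete binary tree, level k holds nodes 2^k .. 2^(k+1)-1 (1-indexed).
Height = floor(log2(n)) = floor(log2(4352256)) = 22
Check: 2^22 = 4194304 <= 4352256 < 8388608 = 2^23


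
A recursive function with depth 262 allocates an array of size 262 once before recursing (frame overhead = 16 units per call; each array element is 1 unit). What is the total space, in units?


Array allocation: 262 units (allocated once)
Stack frames: 262 deep * 16 per frame = 4192 units
Total = 262 + 4192 = 4454


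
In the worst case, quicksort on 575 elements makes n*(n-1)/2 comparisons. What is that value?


Sum of comparisons per partition:
574 + 573 + ... + 1 + 0
= 575 * (575 - 1) / 2
= 575 * 574 / 2
= 165025


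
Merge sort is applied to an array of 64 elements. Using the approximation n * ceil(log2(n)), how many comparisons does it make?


Merge sort divides the array into halves recursively.
Number of levels = ceil(log2(64)) = 6
At each level, approximately n = 64 comparisons are needed for merging.
Total comparisons ~ n * ceil(log2(n)) = 64 * 6 = 384


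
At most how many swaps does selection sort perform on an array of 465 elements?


Each of the 464 passes places one element in its final position.
Pass 1: swap minimum into position 0
Pass 2: swap minimum of remaining into position 1
...
Pass 464: last two elements, one swap
Maximum swaps = 465 - 1 = 464


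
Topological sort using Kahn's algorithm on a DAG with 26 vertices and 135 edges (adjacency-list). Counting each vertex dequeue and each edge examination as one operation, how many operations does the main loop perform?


Kahn's algorithm:
  1. Compute in-degrees: O(V + E)
  2. Process queue: each vertex dequeued once (O(V))
     each edge examined once (O(E))
Total = V + E = 26 + 135 = 161


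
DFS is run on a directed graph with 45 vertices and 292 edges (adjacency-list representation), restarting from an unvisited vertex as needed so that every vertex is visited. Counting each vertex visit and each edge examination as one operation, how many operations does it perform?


A full DFS traversal processes each vertex exactly once (push/pop on stack).
Each directed edge is examined once.
V = 45, E = 292
V + E = 337


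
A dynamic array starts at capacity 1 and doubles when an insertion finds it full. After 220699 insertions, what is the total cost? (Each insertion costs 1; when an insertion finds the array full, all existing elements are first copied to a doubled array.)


Insertion cost: 220699 (one per element)
Resizes occur just before inserting elements 2, 3, 5, 9, ...
Elements copied at each resize: 1 + 2 + 4 + 8 + 16 + 32 + 64 + 128 + 256 + 512 + 1024 + 2048 + 4096 + 8192 + 16384 + 32768 + 65536 + 131072
Sum of copies = 262143 (geometric series: 2^k - 1)
Total = 220699 + 262143 = 482842


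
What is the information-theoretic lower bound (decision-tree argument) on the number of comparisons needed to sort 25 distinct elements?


A binary decision tree of height h has at most 2^h leaves and needs at least n! of them, so h >= ceil(log2(n!)).
Compute 25! as a running product:
  x2 = 2, x3 = 6, x4 = 24, x5 = 120
  x6 = 720, x7 = 5040, x8 = 40320, x9 = 362880
  x10 = 3628800, x11 = 39916800, x12 = 479001600, x13 = 6227020800
  x14 = 87178291200, x15 = 1307674368000, x16 = 20922789888000, x17 = 355687428096000
  x18 = 6402373705728000, x19 = 121645100408832000, x20 = 2432902008176640000, x21 = 51090942171709440000
  x22 = 1124000727777607680000, x23 = 25852016738884976640000, x24 = 620448401733239439360000, x25 = 15511210043330985984000000
25! = 15511210043330985984000000
Bracket between powers of 2:
  2^83 = 9671406556917033397649408 < 15511210043330985984000000 <= 19342813113834066795298816 = 2^84
So ceil(log2(25!)) = 84


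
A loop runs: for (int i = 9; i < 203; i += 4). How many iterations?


Loop starts at i = 9, increments by 4, stops when i >= 203.
Number of iterations = ceil((203 - 9) / 4)
= ceil(194 / 4)
= 49


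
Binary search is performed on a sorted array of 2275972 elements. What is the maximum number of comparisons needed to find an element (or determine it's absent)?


Binary search halves the search space each comparison:
  Step 1: search space = 2275972 -> 1137986
  Step 2: search space = 1137986 -> 568993
  Step 3: search space = 568993 -> 284496
  Step 4: search space = 284496 -> 142248
  Step 5: search space = 142248 -> 71124
  Step 6: search space = 71124 -> 35562
  Step 7: search space = 35562 -> 17781
  Step 8: search space = 17781 -> 8890
  Step 9: search space = 8890 -> 4445
  Step 10: search space = 4445 -> 2222
  Step 11: search space = 2222 -> 1111
  Step 12: search space = 1111 -> 555
  Step 13: search space = 555 -> 277
  Step 14: search space = 277 -> 138
  Step 15: search space = 138 -> 69
  Step 16: search space = 69 -> 34
  Step 17: search space = 34 -> 17
  Step 18: search space = 17 -> 8
  Step 19: search space = 8 -> 4
  Step 20: search space = 4 -> 2
  Step 21: search space = 2 -> 1
  Step 22: search space = 1 (final check)
Maximum comparisons = floor(log2(2275972)) + 1 = 21 + 1 = 22


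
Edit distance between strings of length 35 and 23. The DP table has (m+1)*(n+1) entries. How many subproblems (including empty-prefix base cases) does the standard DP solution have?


The table includes base cases (empty prefixes).
Rows: (m+1) = 36
Columns: (n+1) = 24
Total = 36 * 24 = 864


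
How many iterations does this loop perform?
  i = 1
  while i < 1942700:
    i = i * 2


The loop variable doubles each iteration:
i = 1 -> 2 -> 4 -> 8 -> 16 -> 32 -> 64 -> 128 -> 256 -> 512 -> 1024 -> 2048 -> 4096 -> 8192 -> 16384 -> 32768 -> 65536 -> 131072 -> 262144 -> 524288 -> 1048576 -> 2097152 (stop, 2097152 >= 1942700)
Number of doublings = ceil(log2(1942700)) = 21


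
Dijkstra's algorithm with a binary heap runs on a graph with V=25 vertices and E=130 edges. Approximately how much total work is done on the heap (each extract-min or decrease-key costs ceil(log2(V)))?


Dijkstra with a binary heap: each vertex is extracted once, each edge may relax once.
Each heap operation costs O(log V).
V + E = 25 + 130 = 155
ceil(log2(25)) = 5 (since 2^4 = 16 < 25 <= 32 = 2^5)
Total heap work = (V+E) * ceil(log2(V)) = 155 * 5 = 775


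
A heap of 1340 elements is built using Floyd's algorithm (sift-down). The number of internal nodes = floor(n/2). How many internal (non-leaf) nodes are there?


Leaf nodes occupy roughly half the array.
Sift-down is called for each internal node, starting from the last one.
Internal nodes = floor(n/2) = floor(1340/2) = 670


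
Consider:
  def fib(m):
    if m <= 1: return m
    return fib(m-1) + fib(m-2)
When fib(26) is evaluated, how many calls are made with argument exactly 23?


Let N(m) = number of times fib(m) is called while evaluating fib(26).
N(26) = 1 (the initial call).
N(25) = 1 (only fib(26) calls it).
For 1 <= m <= 24: fib(m) is called by fib(m+1) and fib(m+2), so
  N(m) = N(m+1) + N(m+2).
fib(0) is called only by fib(2), so N(0) = N(2).
Walk down from m=26:
  N(26)=1, N(25)=1, N(24)=2, N(23)=3
N(23) = 3


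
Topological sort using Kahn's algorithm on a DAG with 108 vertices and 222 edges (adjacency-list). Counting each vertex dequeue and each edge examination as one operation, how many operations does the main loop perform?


Kahn's algorithm:
  1. Compute in-degrees: O(V + E)
  2. Process queue: each vertex dequeued once (O(V))
     each edge examined once (O(E))
Total = V + E = 108 + 222 = 330


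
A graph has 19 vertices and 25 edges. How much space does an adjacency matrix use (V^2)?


Adjacency matrix: V x V grid of entries
Space = V^2 = 19^2 = 19 * 19 = 361


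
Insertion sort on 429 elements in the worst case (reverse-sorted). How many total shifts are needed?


In the worst case (reverse-sorted), each element shifts past all previous:
  Element 1: 1 shifts
  Element 2: 2 shifts
  Element 3: 3 shifts
  Element 4: 4 shifts
  Element 5: 5 shifts
  ...
  Element 428: 428 shifts
Total = 1 + 2 + ... + 428
= 429*(429-1)/2 = 91806


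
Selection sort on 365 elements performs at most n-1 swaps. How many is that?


Each of the 364 passes places one element in its final position.
Pass 1: swap minimum into position 0
Pass 2: swap minimum of remaining into position 1
...
Pass 364: last two elements, one swap
Maximum swaps = 365 - 1 = 364


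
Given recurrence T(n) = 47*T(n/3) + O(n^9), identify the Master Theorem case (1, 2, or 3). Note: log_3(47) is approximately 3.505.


Master Theorem parameters: a=47, b=3, c=9
log_b(a) = 3.505
Compare b^c with a: 3^9 = 19683 > 47, so c > log_b(a).
Comparing c=9 vs log_b(a)=3.505:
9 > 3.505 => Case 3
Result: T(n) = O(n^9)
Master Theorem case = 3


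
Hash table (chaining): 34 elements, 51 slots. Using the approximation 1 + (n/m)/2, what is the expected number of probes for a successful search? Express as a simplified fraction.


Computing expected probes:
alpha = 34/51
= 1 + alpha/2
= 1 + 34/(2*51)
= (2*51 + 34) / (2*51)
= 136/102 = 4/3


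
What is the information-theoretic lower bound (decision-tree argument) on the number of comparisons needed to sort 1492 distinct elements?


A binary decision tree of height h has at most 2^h leaves and needs at least n! of them, so h >= ceil(log2(n!)).
1492! is far too large to multiply out, so use Stirling's series:
  ln(n!) ~ n ln n - n + (1/2) ln(2 pi n) + 1/(12n)  (error below 1/(360 n^3), negligible here)
  ln(1492) = 7.3078728
  n ln n = 1492 * 7.3078728 = 10903.3462
  (1/2) ln(2 pi * 1492) = (1/2) ln(9374.5125) = 4.5729
  1/(12*1492) = 0.0001
  ln(1492!) ~ 10903.3462 - 1492 + 4.5729 + 0.0001 = 9415.9192
Convert to base 2: log2(1492!) = 9415.9192 / ln 2 = 9415.9192 / 0.69314718 = 13584.2999
ceil(13584.2999) = 13585


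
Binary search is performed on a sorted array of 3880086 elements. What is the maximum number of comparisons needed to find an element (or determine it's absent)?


Binary search halves the search space each comparison:
  Step 1: search space = 3880086 -> 1940043
  Step 2: search space = 1940043 -> 970021
  Step 3: search space = 970021 -> 485010
  Step 4: search space = 485010 -> 242505
  Step 5: search space = 242505 -> 121252
  Step 6: search space = 121252 -> 60626
  Step 7: search space = 60626 -> 30313
  Step 8: search space = 30313 -> 15156
  Step 9: search space = 15156 -> 7578
  Step 10: search space = 7578 -> 3789
  Step 11: search space = 3789 -> 1894
  Step 12: search space = 1894 -> 947
  Step 13: search space = 947 -> 473
  Step 14: search space = 473 -> 236
  Step 15: search space = 236 -> 118
  Step 16: search space = 118 -> 59
  Step 17: search space = 59 -> 29
  Step 18: search space = 29 -> 14
  Step 19: search space = 14 -> 7
  Step 20: search space = 7 -> 3
  Step 21: search space = 3 -> 1
  Step 22: search space = 1 (final check)
Maximum comparisons = floor(log2(3880086)) + 1 = 21 + 1 = 22


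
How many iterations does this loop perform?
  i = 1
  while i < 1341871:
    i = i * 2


The loop variable doubles each iteration:
i = 1 -> 2 -> 4 -> 8 -> 16 -> 32 -> 64 -> 128 -> 256 -> 512 -> 1024 -> 2048 -> 4096 -> 8192 -> 16384 -> 32768 -> 65536 -> 131072 -> 262144 -> 524288 -> 1048576 -> 2097152 (stop, 2097152 >= 1341871)
Number of doublings = ceil(log2(1341871)) = 21


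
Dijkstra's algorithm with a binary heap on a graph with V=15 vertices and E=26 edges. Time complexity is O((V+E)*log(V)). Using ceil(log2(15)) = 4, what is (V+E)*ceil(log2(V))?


Dijkstra with a binary heap: each vertex is extracted once, each edge may relax once.
Each heap operation costs O(log V).
V + E = 15 + 26 = 41
ceil(log2(15)) = 4 (since 2^3 = 8 < 15 <= 16 = 2^4)
Total heap work = (V+E) * ceil(log2(V)) = 41 * 4 = 164


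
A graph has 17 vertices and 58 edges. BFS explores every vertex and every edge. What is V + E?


A full BFS traversal dequeues each vertex once and examines each edge once.
Vertex visits: 17
Edge visits: 58
V + E = 17 + 58 = 75


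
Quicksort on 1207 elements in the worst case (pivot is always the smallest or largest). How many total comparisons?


In the worst case, each partition step picks the worst pivot:
  Partition 1: 1206 comparisons (n-1 elements to compare)
  Partition 2: 1205 comparisons
  Partition 3: 1204 comparisons
  Partition 4: 1203 comparisons
  Partition 5: 1202 comparisons
  ...
  Last partition: 0 comparisons
Total = (n-1) + (n-2) + ... + 1 + 0 = n*(n-1)/2
= 1207*1206/2 = 727821


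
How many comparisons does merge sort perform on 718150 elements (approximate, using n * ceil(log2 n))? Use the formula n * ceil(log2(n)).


Recursion depth: ceil(log2(718150)) = 20
Each recursion level merges n = 718150 elements
Total = 718150 * 20 = 14363000


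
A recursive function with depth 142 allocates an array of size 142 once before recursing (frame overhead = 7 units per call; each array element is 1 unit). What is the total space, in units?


Array allocation: 142 units (allocated once)
Stack frames: 142 deep * 7 per frame = 994 units
Total = 142 + 994 = 1136


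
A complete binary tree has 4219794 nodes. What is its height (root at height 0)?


In a complete binary tree, level k holds nodes 2^k .. 2^(k+1)-1 (1-indexed).
Height = floor(log2(n)) = floor(log2(4219794)) = 22
Check: 2^22 = 4194304 <= 4219794 < 8388608 = 2^23


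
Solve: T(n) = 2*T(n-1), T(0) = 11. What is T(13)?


Unrolling:
T(13) = 2*T(12) = 2^2*T(11) = ... = 2^13*T(0)
= 2^13 * 11
= 8192 * 11 = 90112


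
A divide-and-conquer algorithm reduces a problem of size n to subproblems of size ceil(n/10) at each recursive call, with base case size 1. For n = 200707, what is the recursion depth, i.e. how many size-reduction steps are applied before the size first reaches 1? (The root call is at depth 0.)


Each step divides the size by 10 (rounding up); after k steps the size is ceil(n/10^k), which equals 1 exactly when 10^k >= n.
So the depth is the smallest k with 10^k >= 200707, i.e. ceil(log_10(200707)).
10^5 = 100000 < 200707 <= 1000000 = 10^6
Recursion depth = 6


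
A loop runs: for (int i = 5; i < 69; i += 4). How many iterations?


Loop starts at i = 5, increments by 4, stops when i >= 69.
Number of iterations = ceil((69 - 5) / 4)
= ceil(64 / 4)
= 16


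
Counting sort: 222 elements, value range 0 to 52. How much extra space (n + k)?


n = 222 (output array)
k = 53 (count array for 53 distinct values)
Extra space = 222 + 53 = 275


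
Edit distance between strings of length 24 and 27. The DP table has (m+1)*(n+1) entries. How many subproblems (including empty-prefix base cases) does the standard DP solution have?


The table includes base cases (empty prefixes).
Rows: (m+1) = 25
Columns: (n+1) = 28
Total = 25 * 28 = 700


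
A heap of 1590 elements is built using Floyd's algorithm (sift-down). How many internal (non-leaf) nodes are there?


Leaf nodes occupy roughly half the array.
Sift-down is called for each internal node, starting from the last one.
Internal nodes = floor(n/2) = floor(1590/2) = 795


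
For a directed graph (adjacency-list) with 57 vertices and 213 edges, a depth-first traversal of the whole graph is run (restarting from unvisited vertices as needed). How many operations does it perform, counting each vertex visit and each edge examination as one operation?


A full DFS traversal visits each vertex once and examines each edge once.
V = 57
E = 213
Sum = 57 + 213 = 270
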